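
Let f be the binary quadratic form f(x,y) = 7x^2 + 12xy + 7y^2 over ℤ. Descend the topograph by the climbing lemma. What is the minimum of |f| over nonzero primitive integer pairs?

translate: b→-2 (≡12 mod 14), so (7,12,7)→(7,-2,2)
flip: (7,-2,2)→(2,2,7)
reduced (well bottom): (2,2,7) with a≤c, −a<b≤a
well minimum = a = 2

2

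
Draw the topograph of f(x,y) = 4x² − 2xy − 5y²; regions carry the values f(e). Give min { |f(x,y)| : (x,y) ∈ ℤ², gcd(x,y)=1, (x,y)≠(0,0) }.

descent: ρ → (-5,2,4)  [lands on river]
river: ρ → (4,6,-3)
river: ρ → (-3,6,4)
river: ρ → (4,2,-5)
river: ρ → (-5,8,1)
river: ρ → (1,8,-5)
closes: descent 1, river 6
min |a| on river = 1

1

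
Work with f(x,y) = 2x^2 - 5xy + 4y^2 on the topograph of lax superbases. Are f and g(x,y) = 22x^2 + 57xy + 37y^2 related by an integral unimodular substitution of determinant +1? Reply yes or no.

D₁ = -7, D₂ = -7
f: translate: b→-1 (≡-5 mod 4), so (2,-5,4)→(2,-1,1)
f: flip: (2,-1,1)→(1,1,2)
f: reduced (well bottom): (1,1,2) with a≤c, −a<b≤a
g: translate: b→13 (≡57 mod 44), so (22,57,37)→(22,13,2)
g: flip: (22,13,2)→(2,-13,22)
g: translate: b→-1 (≡-13 mod 4), so (2,-13,22)→(2,-1,1)
g: flip: (2,-1,1)→(1,1,2)
g: reduced (well bottom): (1,1,2) with a≤c, −a<b≤a
reduced forms (1, 1, 2) vs (1, 1, 2) ⇒ equivalent

yes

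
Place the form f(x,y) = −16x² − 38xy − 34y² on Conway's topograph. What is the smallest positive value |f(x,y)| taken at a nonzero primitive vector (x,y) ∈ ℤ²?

translate: b→6 (≡38 mod 32), so (16,38,34)→(16,6,12)
flip: (16,6,12)→(12,-6,16)
reduced (well bottom): (12,-6,16) with a≤c, −a<b≤a
well minimum |f| = |-12| = 12 (negative-definite)

12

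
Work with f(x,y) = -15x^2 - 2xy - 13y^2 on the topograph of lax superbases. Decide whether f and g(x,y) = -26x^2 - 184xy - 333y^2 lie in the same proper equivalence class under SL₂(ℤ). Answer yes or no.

D₁ = -776, D₂ = -776
f is negative-definite; reduce −f:
−f: flip: (15,2,13)→(13,-2,15)
−f: reduced (well bottom): (13,-2,15) with a≤c, −a<b≤a
flip sign back: reduced form of f is (-13,2,-15)
g is negative-definite; reduce −g:
−g: translate: b→-24 (≡184 mod 52), so (26,184,333)→(26,-24,13)
−g: flip: (26,-24,13)→(13,24,26)
−g: translate: b→-2 (≡24 mod 26), so (13,24,26)→(13,-2,15)
−g: reduced (well bottom): (13,-2,15) with a≤c, −a<b≤a
flip sign back: reduced form of g is (-13,2,-15)
reduced forms (-13, 2, -15) vs (-13, 2, -15) ⇒ equivalent

yes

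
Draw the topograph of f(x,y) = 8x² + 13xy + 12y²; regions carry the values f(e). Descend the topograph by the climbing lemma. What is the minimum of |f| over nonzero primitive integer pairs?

translate: b→-3 (≡13 mod 16), so (8,13,12)→(8,-3,7)
flip: (8,-3,7)→(7,3,8)
reduced (well bottom): (7,3,8) with a≤c, −a<b≤a
well minimum = a = 7

7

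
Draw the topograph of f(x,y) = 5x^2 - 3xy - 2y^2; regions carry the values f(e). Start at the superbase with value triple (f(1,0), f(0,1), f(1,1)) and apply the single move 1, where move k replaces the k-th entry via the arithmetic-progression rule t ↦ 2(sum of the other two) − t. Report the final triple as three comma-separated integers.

start (5,-2,0) = (f(1,0),f(0,1),f(1,1))
replace slot 1: 2·((-2)+0) − 5 = -9 → (-9,-2,0)

-9,-2,0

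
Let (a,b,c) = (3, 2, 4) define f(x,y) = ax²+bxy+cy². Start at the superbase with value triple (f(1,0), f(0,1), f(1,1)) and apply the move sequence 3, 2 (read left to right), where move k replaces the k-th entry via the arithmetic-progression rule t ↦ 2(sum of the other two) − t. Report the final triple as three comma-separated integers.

start (3,4,9) = (f(1,0),f(0,1),f(1,1))
replace slot 3: 2·(3+4) − 9 = 5 → (3,4,5)
replace slot 2: 2·(3+5) − 4 = 12 → (3,12,5)

3,12,5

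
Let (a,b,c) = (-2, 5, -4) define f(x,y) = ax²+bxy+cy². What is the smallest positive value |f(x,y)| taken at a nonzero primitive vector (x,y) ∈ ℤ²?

translate: b→-1 (≡-5 mod 4), so (2,-5,4)→(2,-1,1)
flip: (2,-1,1)→(1,1,2)
reduced (well bottom): (1,1,2) with a≤c, −a<b≤a
well minimum |f| = |-1| = 1 (negative-definite)

1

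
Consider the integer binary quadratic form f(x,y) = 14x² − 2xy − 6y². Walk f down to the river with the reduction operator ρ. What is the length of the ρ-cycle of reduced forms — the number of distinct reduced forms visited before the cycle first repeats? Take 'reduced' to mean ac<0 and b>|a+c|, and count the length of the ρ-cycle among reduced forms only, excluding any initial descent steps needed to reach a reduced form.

D = 340, ⌊√D⌋ = 18
descent: ρ → (-6,14,6)  [lands on river]
river: ρ → (6,10,-10)
river: ρ → (-10,10,6)
river: ρ → (6,14,-6)
river: ρ → (-6,10,10)
river: ρ → (10,10,-6)
ρ-cycle length = 6 (tail of 1 descent step not counted)

6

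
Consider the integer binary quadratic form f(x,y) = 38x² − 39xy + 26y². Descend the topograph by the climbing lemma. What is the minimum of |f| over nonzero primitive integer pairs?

translate: b→37 (≡-39 mod 76), so (38,-39,26)→(38,37,25)
flip: (38,37,25)→(25,-37,38)
translate: b→13 (≡-37 mod 50), so (25,-37,38)→(25,13,26)
reduced (well bottom): (25,13,26) with a≤c, −a<b≤a
well minimum = a = 25

25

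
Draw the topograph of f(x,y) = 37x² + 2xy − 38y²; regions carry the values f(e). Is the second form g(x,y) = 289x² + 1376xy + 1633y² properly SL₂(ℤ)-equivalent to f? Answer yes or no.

D₁ = 5628, D₂ = 5628
river cycle of f (length 6): (-38, 74, 1), (1, 74, -38), (-38, 2, 37), (37, 72, -3), (-3, 72, 37), (37, 2, -38)
river cycle of g (length 6): (37, 2, -38), (-38, 74, 1), (1, 74, -38), (-38, 2, 37), (37, 72, -3), (-3, 72, 37)
cycles coincide ⇒ equivalent

yes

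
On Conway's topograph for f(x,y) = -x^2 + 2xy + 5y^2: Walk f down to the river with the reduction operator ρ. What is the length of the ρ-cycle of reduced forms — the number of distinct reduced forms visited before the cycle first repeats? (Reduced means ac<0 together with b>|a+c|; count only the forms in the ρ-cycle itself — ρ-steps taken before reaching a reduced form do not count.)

D = 24, ⌊√D⌋ = 4
descent: ρ → (5,-2,-1)
descent: ρ → (-1,4,2)  [lands on river]
river: ρ → (2,4,-1)
ρ-cycle length = 2 (tail of 2 descent steps not counted)

2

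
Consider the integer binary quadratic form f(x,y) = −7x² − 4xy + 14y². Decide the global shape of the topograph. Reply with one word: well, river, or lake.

D = b²−4ac = (-4)² − 4·(-7)·14 = 408
D > 0 non-square ⇒ indefinite ⇒ periodic river

river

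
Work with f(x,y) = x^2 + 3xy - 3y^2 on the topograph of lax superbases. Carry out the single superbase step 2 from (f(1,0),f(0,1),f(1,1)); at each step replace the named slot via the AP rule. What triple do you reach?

start (1,-3,1) = (f(1,0),f(0,1),f(1,1))
replace slot 2: 2·(1+1) − (-3) = 7 → (1,7,1)

1,7,1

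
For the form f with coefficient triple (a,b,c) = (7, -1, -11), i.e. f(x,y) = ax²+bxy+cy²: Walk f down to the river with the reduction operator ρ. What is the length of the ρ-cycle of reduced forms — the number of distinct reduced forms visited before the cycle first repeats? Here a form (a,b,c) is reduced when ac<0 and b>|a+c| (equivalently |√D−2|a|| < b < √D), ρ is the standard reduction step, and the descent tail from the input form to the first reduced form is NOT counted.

D = 309, ⌊√D⌋ = 17
descent: ρ → (-11,1,7)
descent: ρ → (7,13,-5)  [lands on river]
river: ρ → (-5,17,1)
river: ρ → (1,17,-5)
river: ρ → (-5,13,7)
river: ρ → (7,15,-3)
river: ρ → (-3,15,7)
ρ-cycle length = 6 (tail of 2 descent steps not counted)

6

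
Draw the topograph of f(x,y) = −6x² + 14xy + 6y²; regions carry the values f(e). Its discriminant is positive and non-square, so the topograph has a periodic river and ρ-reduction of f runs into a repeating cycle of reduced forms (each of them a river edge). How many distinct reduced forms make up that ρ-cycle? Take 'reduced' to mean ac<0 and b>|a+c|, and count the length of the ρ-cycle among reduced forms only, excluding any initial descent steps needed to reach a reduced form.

D = 340, ⌊√D⌋ = 18
river: ρ → (6,10,-10)
river: ρ → (-10,10,6)
river: ρ → (6,14,-6)
river: ρ → (-6,10,10)
river: ρ → (10,10,-6)
river: ρ → (-6,14,6)
ρ-cycle length = 6 (tail of 0 descent steps not counted)

6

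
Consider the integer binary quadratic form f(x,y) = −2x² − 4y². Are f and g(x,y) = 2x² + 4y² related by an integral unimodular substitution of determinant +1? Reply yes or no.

D₁ = -32, D₂ = -32
f is negative-definite; reduce −f:
−f: reduced (well bottom): (2,0,4) with a≤c, −a<b≤a
flip sign back: reduced form of f is (-2,0,-4)
g: reduced (well bottom): (2,0,4) with a≤c, −a<b≤a
reduced forms (-2, 0, -4) vs (2, 0, 4) ⇒ inequivalent

no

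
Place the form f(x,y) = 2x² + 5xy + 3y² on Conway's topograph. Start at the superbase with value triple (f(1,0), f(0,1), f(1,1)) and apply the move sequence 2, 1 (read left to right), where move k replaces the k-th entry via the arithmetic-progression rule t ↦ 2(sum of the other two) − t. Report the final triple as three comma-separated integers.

start (2,3,10) = (f(1,0),f(0,1),f(1,1))
replace slot 2: 2·(2+10) − 3 = 21 → (2,21,10)
replace slot 1: 2·(21+10) − 2 = 60 → (60,21,10)

60,21,10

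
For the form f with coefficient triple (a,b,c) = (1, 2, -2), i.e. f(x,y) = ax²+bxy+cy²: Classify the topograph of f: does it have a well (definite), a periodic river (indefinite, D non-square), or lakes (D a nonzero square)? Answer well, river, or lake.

D = b²−4ac = 2² − 4·1·(-2) = 12
D > 0 non-square ⇒ indefinite ⇒ periodic river

river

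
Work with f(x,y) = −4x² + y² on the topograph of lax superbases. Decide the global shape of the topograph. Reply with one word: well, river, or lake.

D = b²−4ac = 0² − 4·(-4)·1 = 16
D = 4² is a perfect square ⇒ form factors over ℤ ⇒ lakes

lake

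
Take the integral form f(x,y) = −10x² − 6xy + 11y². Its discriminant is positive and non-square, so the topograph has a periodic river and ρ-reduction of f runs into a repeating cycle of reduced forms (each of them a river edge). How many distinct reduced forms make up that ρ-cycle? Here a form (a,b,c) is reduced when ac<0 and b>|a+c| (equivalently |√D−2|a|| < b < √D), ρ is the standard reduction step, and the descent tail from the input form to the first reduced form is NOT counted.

D = 476, ⌊√D⌋ = 21
descent: ρ → (11,6,-10)  [lands on river]
river: ρ → (-10,14,7)
river: ρ → (7,14,-10)
river: ρ → (-10,6,11)
river: ρ → (11,16,-5)
river: ρ → (-5,14,14)
river: ρ → (14,14,-5)
river: ρ → (-5,16,11)
ρ-cycle length = 8 (tail of 1 descent step not counted)

8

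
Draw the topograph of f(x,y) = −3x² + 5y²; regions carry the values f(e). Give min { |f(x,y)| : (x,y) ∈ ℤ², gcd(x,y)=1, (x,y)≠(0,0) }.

descent: ρ → (5,0,-3)
descent: ρ → (-3,6,2)  [lands on river]
river: ρ → (2,6,-3)
closes: descent 2, river 2
min |a| on river = 2

2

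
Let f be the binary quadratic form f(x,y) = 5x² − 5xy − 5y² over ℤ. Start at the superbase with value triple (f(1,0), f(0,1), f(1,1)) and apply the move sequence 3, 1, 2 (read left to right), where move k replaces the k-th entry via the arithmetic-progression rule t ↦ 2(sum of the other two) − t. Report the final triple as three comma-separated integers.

start (5,-5,-5) = (f(1,0),f(0,1),f(1,1))
replace slot 3: 2·(5+(-5)) − (-5) = 5 → (5,-5,5)
replace slot 1: 2·((-5)+5) − 5 = -5 → (-5,-5,5)
replace slot 2: 2·((-5)+5) − (-5) = 5 → (-5,5,5)

-5,5,5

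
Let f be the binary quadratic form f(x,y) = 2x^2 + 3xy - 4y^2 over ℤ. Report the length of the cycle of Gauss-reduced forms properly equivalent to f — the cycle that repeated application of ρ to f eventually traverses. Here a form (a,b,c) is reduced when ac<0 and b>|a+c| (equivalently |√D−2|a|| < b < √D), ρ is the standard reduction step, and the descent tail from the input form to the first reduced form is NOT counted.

D = 41, ⌊√D⌋ = 6
river: ρ → (-4,5,1)
river: ρ → (1,5,-4)
river: ρ → (-4,3,2)
river: ρ → (2,5,-2)
river: ρ → (-2,3,4)
river: ρ → (4,5,-1)
river: ρ → (-1,5,4)
river: ρ → (4,3,-2)
river: ρ → (-2,5,2)
river: ρ → (2,3,-4)
ρ-cycle length = 10 (tail of 0 descent steps not counted)

10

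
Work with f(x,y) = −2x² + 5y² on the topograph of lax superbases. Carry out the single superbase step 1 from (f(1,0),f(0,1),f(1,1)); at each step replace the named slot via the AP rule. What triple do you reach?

start (-2,5,3) = (f(1,0),f(0,1),f(1,1))
replace slot 1: 2·(5+3) − (-2) = 18 → (18,5,3)

18,5,3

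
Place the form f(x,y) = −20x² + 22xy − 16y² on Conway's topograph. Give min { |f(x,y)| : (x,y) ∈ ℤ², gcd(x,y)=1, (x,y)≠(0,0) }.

translate: b→18 (≡-22 mod 40), so (20,-22,16)→(20,18,14)
flip: (20,18,14)→(14,-18,20)
translate: b→10 (≡-18 mod 28), so (14,-18,20)→(14,10,16)
reduced (well bottom): (14,10,16) with a≤c, −a<b≤a
well minimum |f| = |-14| = 14 (negative-definite)

14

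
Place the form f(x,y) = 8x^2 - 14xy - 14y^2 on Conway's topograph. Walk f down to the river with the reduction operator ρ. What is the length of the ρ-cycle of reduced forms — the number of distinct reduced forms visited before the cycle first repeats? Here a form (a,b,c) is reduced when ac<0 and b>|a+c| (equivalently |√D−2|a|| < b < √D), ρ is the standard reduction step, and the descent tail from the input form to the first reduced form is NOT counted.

D = 644, ⌊√D⌋ = 25
descent: ρ → (-14,14,8)  [lands on river]
river: ρ → (8,18,-10)
river: ρ → (-10,22,4)
river: ρ → (4,18,-20)
river: ρ → (-20,22,2)
river: ρ → (2,22,-20)
river: ρ → (-20,18,4)
river: ρ → (4,22,-10)
river: ρ → (-10,18,8)
river: ρ → (8,14,-14)
ρ-cycle length = 10 (tail of 1 descent step not counted)

10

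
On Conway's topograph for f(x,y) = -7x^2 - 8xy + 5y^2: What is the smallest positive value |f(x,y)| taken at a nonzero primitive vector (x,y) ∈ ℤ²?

descent: ρ → (5,8,-7)  [lands on river]
river: ρ → (-7,6,6)
river: ρ → (6,6,-7)
river: ρ → (-7,8,5)
river: ρ → (5,12,-3)
river: ρ → (-3,12,5)
closes: descent 1, river 6
min |a| on river = 3

3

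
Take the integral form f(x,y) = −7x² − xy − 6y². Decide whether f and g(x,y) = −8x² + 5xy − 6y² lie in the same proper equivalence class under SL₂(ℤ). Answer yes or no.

D₁ = -167, D₂ = -167
f is negative-definite; reduce −f:
−f: flip: (7,1,6)→(6,-1,7)
−f: reduced (well bottom): (6,-1,7) with a≤c, −a<b≤a
flip sign back: reduced form of f is (-6,1,-7)
g is negative-definite; reduce −g:
−g: flip: (8,-5,6)→(6,5,8)
−g: reduced (well bottom): (6,5,8) with a≤c, −a<b≤a
flip sign back: reduced form of g is (-6,-5,-8)
reduced forms (-6, 1, -7) vs (-6, -5, -8) ⇒ inequivalent

no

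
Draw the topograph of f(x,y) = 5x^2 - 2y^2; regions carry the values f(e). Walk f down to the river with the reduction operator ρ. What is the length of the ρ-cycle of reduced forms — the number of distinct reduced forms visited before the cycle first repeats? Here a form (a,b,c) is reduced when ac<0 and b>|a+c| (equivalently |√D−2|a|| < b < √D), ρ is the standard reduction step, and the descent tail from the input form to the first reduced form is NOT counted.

D = 40, ⌊√D⌋ = 6
descent: ρ → (-2,4,3)  [lands on river]
river: ρ → (3,2,-3)
river: ρ → (-3,4,2)
river: ρ → (2,4,-3)
river: ρ → (-3,2,3)
river: ρ → (3,4,-2)
ρ-cycle length = 6 (tail of 1 descent step not counted)

6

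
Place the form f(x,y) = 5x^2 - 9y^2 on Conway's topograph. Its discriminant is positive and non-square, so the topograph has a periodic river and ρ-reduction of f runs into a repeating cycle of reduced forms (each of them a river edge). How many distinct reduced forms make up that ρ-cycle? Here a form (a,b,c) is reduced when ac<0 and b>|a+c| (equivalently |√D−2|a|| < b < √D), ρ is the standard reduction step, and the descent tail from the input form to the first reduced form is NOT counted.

D = 180, ⌊√D⌋ = 13
descent: ρ → (-9,0,5)
descent: ρ → (5,10,-4)  [lands on river]
river: ρ → (-4,6,9)
river: ρ → (9,12,-1)
river: ρ → (-1,12,9)
river: ρ → (9,6,-4)
river: ρ → (-4,10,5)
ρ-cycle length = 6 (tail of 2 descent steps not counted)

6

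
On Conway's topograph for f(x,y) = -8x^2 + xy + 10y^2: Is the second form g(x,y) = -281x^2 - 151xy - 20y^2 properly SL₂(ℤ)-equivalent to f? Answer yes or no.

D₁ = 321, D₂ = 321
river cycle of f (length 4): (-8, 17, 1), (1, 17, -8), (-8, 15, 3), (3, 15, -8)
river cycle of g (length 4): (3, 15, -8), (-8, 17, 1), (1, 17, -8), (-8, 15, 3)
cycles coincide ⇒ equivalent

yes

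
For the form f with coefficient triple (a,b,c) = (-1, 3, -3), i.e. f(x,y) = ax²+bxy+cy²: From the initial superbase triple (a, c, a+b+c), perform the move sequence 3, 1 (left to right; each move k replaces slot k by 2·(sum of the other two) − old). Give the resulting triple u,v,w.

start (-1,-3,-1) = (f(1,0),f(0,1),f(1,1))
replace slot 3: 2·((-1)+(-3)) − (-1) = -7 → (-1,-3,-7)
replace slot 1: 2·((-3)+(-7)) − (-1) = -19 → (-19,-3,-7)

-19,-3,-7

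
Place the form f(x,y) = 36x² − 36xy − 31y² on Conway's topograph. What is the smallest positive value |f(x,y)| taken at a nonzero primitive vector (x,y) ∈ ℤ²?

descent: ρ → (-31,36,36)  [lands on river]
river: ρ → (36,36,-31)
river: ρ → (-31,26,41)
river: ρ → (41,56,-16)
river: ρ → (-16,72,9)
river: ρ → (9,72,-16)
river: ρ → (-16,56,41)
river: ρ → (41,26,-31)
closes: descent 1, river 8
min |a| on river = 9

9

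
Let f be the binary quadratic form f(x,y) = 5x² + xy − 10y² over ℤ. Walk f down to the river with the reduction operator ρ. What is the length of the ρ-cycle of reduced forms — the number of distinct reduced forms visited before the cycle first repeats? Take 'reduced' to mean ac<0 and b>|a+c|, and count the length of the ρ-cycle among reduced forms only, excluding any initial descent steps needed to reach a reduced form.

D = 201, ⌊√D⌋ = 14
descent: ρ → (-10,-1,5)
descent: ρ → (5,11,-4)  [lands on river]
river: ρ → (-4,13,2)
river: ρ → (2,11,-10)
river: ρ → (-10,9,3)
river: ρ → (3,9,-10)
river: ρ → (-10,11,2)
river: ρ → (2,13,-4)
river: ρ → (-4,11,5)
river: ρ → (5,9,-6)
river: ρ → (-6,3,8)
river: ρ → (8,13,-1)
river: ρ → (-1,13,8)
river: ρ → (8,3,-6)
river: ρ → (-6,9,5)
ρ-cycle length = 14 (tail of 2 descent steps not counted)

14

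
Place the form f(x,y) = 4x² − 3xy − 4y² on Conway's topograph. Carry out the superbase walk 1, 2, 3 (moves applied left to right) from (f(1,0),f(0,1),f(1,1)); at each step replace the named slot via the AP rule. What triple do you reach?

start (4,-4,-3) = (f(1,0),f(0,1),f(1,1))
replace slot 1: 2·((-4)+(-3)) − 4 = -18 → (-18,-4,-3)
replace slot 2: 2·((-18)+(-3)) − (-4) = -38 → (-18,-38,-3)
replace slot 3: 2·((-18)+(-38)) − (-3) = -109 → (-18,-38,-109)

-18,-38,-109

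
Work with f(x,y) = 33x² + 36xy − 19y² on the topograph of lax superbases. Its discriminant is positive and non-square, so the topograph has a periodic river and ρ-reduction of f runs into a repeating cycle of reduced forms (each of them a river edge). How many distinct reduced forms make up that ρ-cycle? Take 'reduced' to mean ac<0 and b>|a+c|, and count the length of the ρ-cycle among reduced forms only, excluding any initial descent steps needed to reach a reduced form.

D = 3804, ⌊√D⌋ = 61
river: ρ → (-19,40,29)
river: ρ → (29,18,-30)
river: ρ → (-30,42,17)
river: ρ → (17,60,-3)
river: ρ → (-3,60,17)
river: ρ → (17,42,-30)
river: ρ → (-30,18,29)
river: ρ → (29,40,-19)
river: ρ → (-19,36,33)
river: ρ → (33,30,-22)
river: ρ → (-22,58,5)
river: ρ → (5,52,-55)
river: ρ → (-55,58,2)
river: ρ → (2,58,-55)
river: ρ → (-55,52,5)
river: ρ → (5,58,-22)
river: ρ → (-22,30,33)
river: ρ → (33,36,-19)
ρ-cycle length = 18 (tail of 0 descent steps not counted)

18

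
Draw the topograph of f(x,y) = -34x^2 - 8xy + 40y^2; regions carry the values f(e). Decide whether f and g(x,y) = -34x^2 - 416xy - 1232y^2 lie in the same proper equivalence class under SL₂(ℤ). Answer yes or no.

D₁ = 5504, D₂ = 5504
river cycle of f (length 10): (40, 8, -34), (-34, 60, 14), (14, 52, -50), (-50, 48, 16), (16, 48, -50), (-50, 52, 14), (14, 60, -34), (-34, 8, 40), (40, 72, -2), (-2, 72, 40)
river cycle of g (length 10): (-34, 60, 14), (14, 52, -50), (-50, 48, 16), (16, 48, -50), (-50, 52, 14), (14, 60, -34), (-34, 8, 40), (40, 72, -2), (-2, 72, 40), (40, 8, -34)
cycles coincide ⇒ equivalent

yes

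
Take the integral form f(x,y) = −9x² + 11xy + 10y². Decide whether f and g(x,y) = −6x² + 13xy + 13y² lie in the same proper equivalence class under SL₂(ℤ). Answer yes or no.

D₁ = 481, D₂ = 481
river cycle of f (length 30): (10, 9, -10), (-10, 11, 9), (9, 7, -12), (-12, 17, 4), (4, 15, -16), (-16, 17, 3), (3, 19, -10), (-10, 21, 1), (1, 21, -10), (-10, 19, 3), … (20 more)
river cycle of g (length 26): (13, 13, -6), (-6, 11, 15), (15, 19, -2), (-2, 21, 5), (5, 19, -6), (-6, 17, 8), (8, 15, -8), (-8, 17, 6), (6, 19, -5), (-5, 21, 2), … (16 more)
cycles differ ⇒ inequivalent

no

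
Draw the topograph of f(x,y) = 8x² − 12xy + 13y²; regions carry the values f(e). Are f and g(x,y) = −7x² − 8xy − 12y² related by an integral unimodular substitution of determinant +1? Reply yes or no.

D₁ = -272, D₂ = -272
f: translate: b→4 (≡-12 mod 16), so (8,-12,13)→(8,4,9)
f: reduced (well bottom): (8,4,9) with a≤c, −a<b≤a
g is negative-definite; reduce −g:
−g: translate: b→-6 (≡8 mod 14), so (7,8,12)→(7,-6,11)
−g: reduced (well bottom): (7,-6,11) with a≤c, −a<b≤a
flip sign back: reduced form of g is (-7,6,-11)
reduced forms (8, 4, 9) vs (-7, 6, -11) ⇒ inequivalent

no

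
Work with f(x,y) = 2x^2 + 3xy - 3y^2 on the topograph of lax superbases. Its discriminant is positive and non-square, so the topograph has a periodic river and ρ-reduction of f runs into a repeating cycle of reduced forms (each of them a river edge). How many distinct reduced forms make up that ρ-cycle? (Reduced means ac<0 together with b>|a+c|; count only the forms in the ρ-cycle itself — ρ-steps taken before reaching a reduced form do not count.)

D = 33, ⌊√D⌋ = 5
river: ρ → (-3,3,2)
river: ρ → (2,5,-1)
river: ρ → (-1,5,2)
river: ρ → (2,3,-3)
ρ-cycle length = 4 (tail of 0 descent steps not counted)

4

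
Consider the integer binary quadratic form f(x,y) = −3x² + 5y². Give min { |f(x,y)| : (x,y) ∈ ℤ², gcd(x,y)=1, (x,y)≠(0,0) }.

descent: ρ → (5,0,-3)
descent: ρ → (-3,6,2)  [lands on river]
river: ρ → (2,6,-3)
closes: descent 2, river 2
min |a| on river = 2

2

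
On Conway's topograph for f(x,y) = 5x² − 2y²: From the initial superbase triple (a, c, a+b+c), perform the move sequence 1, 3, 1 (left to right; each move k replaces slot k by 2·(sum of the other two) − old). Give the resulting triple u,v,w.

start (5,-2,3) = (f(1,0),f(0,1),f(1,1))
replace slot 1: 2·((-2)+3) − 5 = -3 → (-3,-2,3)
replace slot 3: 2·((-3)+(-2)) − 3 = -13 → (-3,-2,-13)
replace slot 1: 2·((-2)+(-13)) − (-3) = -27 → (-27,-2,-13)

-27,-2,-13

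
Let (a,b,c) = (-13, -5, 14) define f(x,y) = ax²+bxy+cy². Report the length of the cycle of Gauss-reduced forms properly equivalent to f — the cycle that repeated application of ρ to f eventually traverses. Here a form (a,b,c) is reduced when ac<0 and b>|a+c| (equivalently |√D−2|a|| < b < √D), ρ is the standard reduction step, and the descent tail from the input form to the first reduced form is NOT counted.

D = 753, ⌊√D⌋ = 27
descent: ρ → (14,5,-13)  [lands on river]
river: ρ → (-13,21,6)
river: ρ → (6,27,-1)
river: ρ → (-1,27,6)
river: ρ → (6,21,-13)
river: ρ → (-13,5,14)
river: ρ → (14,23,-4)
river: ρ → (-4,25,8)
river: ρ → (8,23,-7)
river: ρ → (-7,19,14)
river: ρ → (14,9,-12)
river: ρ → (-12,15,11)
river: ρ → (11,7,-16)
river: ρ → (-16,25,2)
river: ρ → (2,27,-3)
river: ρ → (-3,27,2)
river: ρ → (2,25,-16)
river: ρ → (-16,7,11)
river: ρ → (11,15,-12)
river: ρ → (-12,9,14)
river: ρ → (14,19,-7)
river: ρ → (-7,23,8)
river: ρ → (8,25,-4)
river: ρ → (-4,23,14)
ρ-cycle length = 24 (tail of 1 descent step not counted)

24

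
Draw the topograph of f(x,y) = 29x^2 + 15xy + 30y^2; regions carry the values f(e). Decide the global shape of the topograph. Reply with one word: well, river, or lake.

D = b²−4ac = 15² − 4·29·30 = -3255
D < 0 ⇒ definite ⇒ every region one sign ⇒ single well

well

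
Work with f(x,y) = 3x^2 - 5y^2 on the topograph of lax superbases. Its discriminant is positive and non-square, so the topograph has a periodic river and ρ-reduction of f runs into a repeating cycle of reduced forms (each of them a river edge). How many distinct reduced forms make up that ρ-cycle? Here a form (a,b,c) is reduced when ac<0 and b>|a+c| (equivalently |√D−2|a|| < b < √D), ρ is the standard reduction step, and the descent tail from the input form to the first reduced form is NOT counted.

D = 60, ⌊√D⌋ = 7
descent: ρ → (-5,0,3)
descent: ρ → (3,6,-2)  [lands on river]
river: ρ → (-2,6,3)
ρ-cycle length = 2 (tail of 2 descent steps not counted)

2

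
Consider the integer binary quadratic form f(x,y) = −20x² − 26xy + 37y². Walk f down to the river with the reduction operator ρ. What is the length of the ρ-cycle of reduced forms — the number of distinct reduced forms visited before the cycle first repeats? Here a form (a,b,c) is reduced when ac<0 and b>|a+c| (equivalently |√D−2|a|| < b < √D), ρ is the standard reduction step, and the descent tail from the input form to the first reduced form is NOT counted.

D = 3636, ⌊√D⌋ = 60
descent: ρ → (37,26,-20)  [lands on river]
river: ρ → (-20,54,9)
river: ρ → (9,54,-20)
river: ρ → (-20,26,37)
river: ρ → (37,48,-9)
river: ρ → (-9,60,1)
river: ρ → (1,60,-9)
river: ρ → (-9,48,37)
ρ-cycle length = 8 (tail of 1 descent step not counted)

8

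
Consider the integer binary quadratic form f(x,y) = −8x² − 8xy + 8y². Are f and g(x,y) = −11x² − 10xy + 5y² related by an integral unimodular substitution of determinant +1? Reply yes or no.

D₁ = 320, D₂ = 320
river cycle of f (length 2): (8, 8, -8), (-8, 8, 8)
river cycle of g (length 4): (5, 10, -11), (-11, 12, 4), (4, 12, -11), (-11, 10, 5)
cycles differ ⇒ inequivalent

no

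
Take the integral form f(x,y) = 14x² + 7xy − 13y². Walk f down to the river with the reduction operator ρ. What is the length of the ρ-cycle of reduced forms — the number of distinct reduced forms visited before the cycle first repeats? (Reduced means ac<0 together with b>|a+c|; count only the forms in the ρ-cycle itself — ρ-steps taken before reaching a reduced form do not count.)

D = 777, ⌊√D⌋ = 27
river: ρ → (-13,19,8)
river: ρ → (8,13,-19)
river: ρ → (-19,25,2)
river: ρ → (2,27,-6)
river: ρ → (-6,21,14)
river: ρ → (14,7,-13)
ρ-cycle length = 6 (tail of 0 descent steps not counted)

6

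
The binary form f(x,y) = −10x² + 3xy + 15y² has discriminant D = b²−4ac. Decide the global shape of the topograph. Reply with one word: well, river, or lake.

D = b²−4ac = 3² − 4·(-10)·15 = 609
D > 0 non-square ⇒ indefinite ⇒ periodic river

river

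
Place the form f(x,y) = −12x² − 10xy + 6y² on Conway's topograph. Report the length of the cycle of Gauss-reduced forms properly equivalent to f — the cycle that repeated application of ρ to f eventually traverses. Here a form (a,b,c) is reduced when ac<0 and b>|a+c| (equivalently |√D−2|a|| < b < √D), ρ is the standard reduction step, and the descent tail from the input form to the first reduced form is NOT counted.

D = 388, ⌊√D⌋ = 19
descent: ρ → (6,10,-12)  [lands on river]
river: ρ → (-12,14,4)
river: ρ → (4,18,-4)
river: ρ → (-4,14,12)
river: ρ → (12,10,-6)
river: ρ → (-6,14,8)
river: ρ → (8,18,-2)
river: ρ → (-2,18,8)
river: ρ → (8,14,-6)
river: ρ → (-6,10,12)
river: ρ → (12,14,-4)
river: ρ → (-4,18,4)
river: ρ → (4,14,-12)
river: ρ → (-12,10,6)
river: ρ → (6,14,-8)
river: ρ → (-8,18,2)
river: ρ → (2,18,-8)
river: ρ → (-8,14,6)
ρ-cycle length = 18 (tail of 1 descent step not counted)

18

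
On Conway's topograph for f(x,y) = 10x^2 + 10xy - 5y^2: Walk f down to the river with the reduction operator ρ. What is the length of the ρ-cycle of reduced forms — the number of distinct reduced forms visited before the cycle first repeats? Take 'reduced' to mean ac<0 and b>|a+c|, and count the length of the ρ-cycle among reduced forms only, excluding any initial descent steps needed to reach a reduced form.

D = 300, ⌊√D⌋ = 17
river: ρ → (-5,10,10)
river: ρ → (10,10,-5)
ρ-cycle length = 2 (tail of 0 descent steps not counted)

2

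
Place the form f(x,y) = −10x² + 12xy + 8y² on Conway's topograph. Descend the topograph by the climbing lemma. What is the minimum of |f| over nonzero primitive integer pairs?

river: ρ → (8,20,-2)
river: ρ → (-2,20,8)
river: ρ → (8,12,-10)
river: ρ → (-10,8,10)
river: ρ → (10,12,-8)
river: ρ → (-8,20,2)
river: ρ → (2,20,-8)
river: ρ → (-8,12,10)
river: ρ → (10,8,-10)
river: ρ → (-10,12,8)
closes: descent 0, river 10
min |a| on river = 2

2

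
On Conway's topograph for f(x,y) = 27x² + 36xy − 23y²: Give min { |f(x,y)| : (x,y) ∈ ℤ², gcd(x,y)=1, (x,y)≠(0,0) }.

river: ρ → (-23,56,7)
river: ρ → (7,56,-23)
river: ρ → (-23,36,27)
river: ρ → (27,18,-32)
river: ρ → (-32,46,13)
river: ρ → (13,58,-8)
river: ρ → (-8,54,27)
river: ρ → (27,54,-8)
river: ρ → (-8,58,13)
river: ρ → (13,46,-32)
river: ρ → (-32,18,27)
river: ρ → (27,36,-23)
closes: descent 0, river 12
min |a| on river = 7

7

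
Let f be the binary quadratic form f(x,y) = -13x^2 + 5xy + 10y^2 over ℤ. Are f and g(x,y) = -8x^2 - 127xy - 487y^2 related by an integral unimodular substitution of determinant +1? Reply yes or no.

D₁ = 545, D₂ = 545
river cycle of f (length 8): (10, 15, -8), (-8, 17, 8), (8, 15, -10), (-10, 5, 13), (13, 21, -2), (-2, 23, 2), (2, 21, -13), (-13, 5, 10)
river cycle of g (length 8): (-8, 17, 8), (8, 15, -10), (-10, 5, 13), (13, 21, -2), (-2, 23, 2), (2, 21, -13), (-13, 5, 10), (10, 15, -8)
cycles coincide ⇒ equivalent

yes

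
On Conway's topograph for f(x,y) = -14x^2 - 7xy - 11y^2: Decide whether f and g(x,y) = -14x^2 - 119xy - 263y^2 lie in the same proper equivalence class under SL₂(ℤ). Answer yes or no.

D₁ = -567, D₂ = -567
f is negative-definite; reduce −f:
−f: flip: (14,7,11)→(11,-7,14)
−f: reduced (well bottom): (11,-7,14) with a≤c, −a<b≤a
flip sign back: reduced form of f is (-11,7,-14)
g is negative-definite; reduce −g:
−g: translate: b→7 (≡119 mod 28), so (14,119,263)→(14,7,11)
−g: flip: (14,7,11)→(11,-7,14)
−g: reduced (well bottom): (11,-7,14) with a≤c, −a<b≤a
flip sign back: reduced form of g is (-11,7,-14)
reduced forms (-11, 7, -14) vs (-11, 7, -14) ⇒ equivalent

yes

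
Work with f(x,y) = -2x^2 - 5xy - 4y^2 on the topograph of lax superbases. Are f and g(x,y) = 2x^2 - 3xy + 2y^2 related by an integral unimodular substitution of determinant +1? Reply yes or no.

D₁ = -7, D₂ = -7
f is negative-definite; reduce −f:
−f: translate: b→1 (≡5 mod 4), so (2,5,4)→(2,1,1)
−f: flip: (2,1,1)→(1,-1,2)
−f: translate: b→1 (≡-1 mod 2), so (1,-1,2)→(1,1,2)
−f: reduced (well bottom): (1,1,2) with a≤c, −a<b≤a
flip sign back: reduced form of f is (-1,-1,-2)
g: translate: b→1 (≡-3 mod 4), so (2,-3,2)→(2,1,1)
g: flip: (2,1,1)→(1,-1,2)
g: translate: b→1 (≡-1 mod 2), so (1,-1,2)→(1,1,2)
g: reduced (well bottom): (1,1,2) with a≤c, −a<b≤a
reduced forms (-1, -1, -2) vs (1, 1, 2) ⇒ inequivalent

no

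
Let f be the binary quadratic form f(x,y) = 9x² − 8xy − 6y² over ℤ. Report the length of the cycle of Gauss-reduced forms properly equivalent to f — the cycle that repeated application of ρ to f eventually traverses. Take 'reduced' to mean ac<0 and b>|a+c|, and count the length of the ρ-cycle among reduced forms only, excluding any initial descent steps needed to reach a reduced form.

D = 280, ⌊√D⌋ = 16
descent: ρ → (-6,8,9)  [lands on river]
river: ρ → (9,10,-5)
river: ρ → (-5,10,9)
river: ρ → (9,8,-6)
river: ρ → (-6,16,1)
river: ρ → (1,16,-6)
ρ-cycle length = 6 (tail of 1 descent step not counted)

6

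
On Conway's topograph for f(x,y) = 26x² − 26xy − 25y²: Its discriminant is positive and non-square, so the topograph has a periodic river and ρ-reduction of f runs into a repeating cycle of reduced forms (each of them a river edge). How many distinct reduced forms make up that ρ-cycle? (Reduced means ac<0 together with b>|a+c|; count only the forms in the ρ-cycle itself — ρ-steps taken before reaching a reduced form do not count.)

D = 3276, ⌊√D⌋ = 57
descent: ρ → (-25,26,26)  [lands on river]
river: ρ → (26,26,-25)
river: ρ → (-25,24,27)
river: ρ → (27,30,-22)
river: ρ → (-22,14,35)
river: ρ → (35,56,-1)
river: ρ → (-1,56,35)
river: ρ → (35,14,-22)
river: ρ → (-22,30,27)
river: ρ → (27,24,-25)
ρ-cycle length = 10 (tail of 1 descent step not counted)

10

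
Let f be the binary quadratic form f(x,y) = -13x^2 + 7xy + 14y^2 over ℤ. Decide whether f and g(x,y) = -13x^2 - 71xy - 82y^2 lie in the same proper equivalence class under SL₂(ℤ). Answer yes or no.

D₁ = 777, D₂ = 777
river cycle of f (length 6): (14, 21, -6), (-6, 27, 2), (2, 25, -19), (-19, 13, 8), (8, 19, -13), (-13, 7, 14)
river cycle of g (length 6): (-13, 7, 14), (14, 21, -6), (-6, 27, 2), (2, 25, -19), (-19, 13, 8), (8, 19, -13)
cycles coincide ⇒ equivalent

yes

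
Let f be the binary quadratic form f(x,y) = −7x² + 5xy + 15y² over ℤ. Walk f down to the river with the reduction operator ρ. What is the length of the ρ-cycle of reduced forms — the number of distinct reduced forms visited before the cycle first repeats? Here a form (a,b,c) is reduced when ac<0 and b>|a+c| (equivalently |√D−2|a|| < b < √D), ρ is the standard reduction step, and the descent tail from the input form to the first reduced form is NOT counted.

D = 445, ⌊√D⌋ = 21
descent: ρ → (15,-5,-7)
descent: ρ → (-7,19,3)  [lands on river]
river: ρ → (3,17,-13)
river: ρ → (-13,9,7)
river: ρ → (7,19,-3)
river: ρ → (-3,17,13)
river: ρ → (13,9,-7)
ρ-cycle length = 6 (tail of 2 descent steps not counted)

6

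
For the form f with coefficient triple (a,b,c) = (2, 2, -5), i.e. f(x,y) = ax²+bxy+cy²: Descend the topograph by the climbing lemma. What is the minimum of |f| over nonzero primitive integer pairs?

descent: ρ → (-5,-2,2)
descent: ρ → (2,6,-1)  [lands on river]
river: ρ → (-1,6,2)
closes: descent 2, river 2
min |a| on river = 1

1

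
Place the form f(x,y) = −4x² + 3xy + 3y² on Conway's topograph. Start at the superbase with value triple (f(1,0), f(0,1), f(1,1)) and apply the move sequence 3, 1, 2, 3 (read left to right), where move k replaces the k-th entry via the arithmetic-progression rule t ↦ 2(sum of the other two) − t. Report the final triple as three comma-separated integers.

start (-4,3,2) = (f(1,0),f(0,1),f(1,1))
replace slot 3: 2·((-4)+3) − 2 = -4 → (-4,3,-4)
replace slot 1: 2·(3+(-4)) − (-4) = 2 → (2,3,-4)
replace slot 2: 2·(2+(-4)) − 3 = -7 → (2,-7,-4)
replace slot 3: 2·(2+(-7)) − (-4) = -6 → (2,-7,-6)

2,-7,-6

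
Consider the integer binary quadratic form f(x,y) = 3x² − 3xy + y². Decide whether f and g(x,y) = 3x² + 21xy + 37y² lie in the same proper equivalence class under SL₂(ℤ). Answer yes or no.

D₁ = -3, D₂ = -3
f: translate: b→3 (≡-3 mod 6), so (3,-3,1)→(3,3,1)
f: flip: (3,3,1)→(1,-3,3)
f: translate: b→1 (≡-3 mod 2), so (1,-3,3)→(1,1,1)
f: reduced (well bottom): (1,1,1) with a≤c, −a<b≤a
g: translate: b→3 (≡21 mod 6), so (3,21,37)→(3,3,1)
g: flip: (3,3,1)→(1,-3,3)
g: translate: b→1 (≡-3 mod 2), so (1,-3,3)→(1,1,1)
g: reduced (well bottom): (1,1,1) with a≤c, −a<b≤a
reduced forms (1, 1, 1) vs (1, 1, 1) ⇒ equivalent

yes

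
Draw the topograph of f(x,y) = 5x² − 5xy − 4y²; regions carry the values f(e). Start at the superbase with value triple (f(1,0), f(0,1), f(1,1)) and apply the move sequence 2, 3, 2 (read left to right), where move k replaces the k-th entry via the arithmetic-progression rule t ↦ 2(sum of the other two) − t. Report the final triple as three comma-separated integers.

start (5,-4,-4) = (f(1,0),f(0,1),f(1,1))
replace slot 2: 2·(5+(-4)) − (-4) = 6 → (5,6,-4)
replace slot 3: 2·(5+6) − (-4) = 26 → (5,6,26)
replace slot 2: 2·(5+26) − 6 = 56 → (5,56,26)

5,56,26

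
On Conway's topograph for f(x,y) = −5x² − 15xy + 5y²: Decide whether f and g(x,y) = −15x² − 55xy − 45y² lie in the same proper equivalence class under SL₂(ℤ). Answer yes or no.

D₁ = 325, D₂ = 325
river cycle of f (length 2): (5, 15, -5), (-5, 15, 5)
river cycle of g (length 2): (-5, 15, 5), (5, 15, -5)
cycles coincide ⇒ equivalent

yes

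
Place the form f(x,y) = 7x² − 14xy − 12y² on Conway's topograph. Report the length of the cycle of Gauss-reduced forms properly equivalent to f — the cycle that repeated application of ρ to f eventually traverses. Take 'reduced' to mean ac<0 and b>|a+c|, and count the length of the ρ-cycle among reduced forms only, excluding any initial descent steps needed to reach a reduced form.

D = 532, ⌊√D⌋ = 23
descent: ρ → (-12,14,7)  [lands on river]
river: ρ → (7,14,-12)
river: ρ → (-12,10,9)
river: ρ → (9,8,-13)
river: ρ → (-13,18,4)
river: ρ → (4,22,-3)
river: ρ → (-3,20,11)
river: ρ → (11,2,-12)
river: ρ → (-12,22,1)
river: ρ → (1,22,-12)
river: ρ → (-12,2,11)
river: ρ → (11,20,-3)
river: ρ → (-3,22,4)
river: ρ → (4,18,-13)
river: ρ → (-13,8,9)
river: ρ → (9,10,-12)
ρ-cycle length = 16 (tail of 1 descent step not counted)

16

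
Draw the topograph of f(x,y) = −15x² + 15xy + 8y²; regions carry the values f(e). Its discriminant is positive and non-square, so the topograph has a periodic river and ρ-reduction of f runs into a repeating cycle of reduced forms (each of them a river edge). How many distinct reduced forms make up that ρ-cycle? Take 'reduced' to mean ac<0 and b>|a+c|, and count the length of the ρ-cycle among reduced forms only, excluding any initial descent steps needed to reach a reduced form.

D = 705, ⌊√D⌋ = 26
river: ρ → (8,17,-13)
river: ρ → (-13,9,12)
river: ρ → (12,15,-10)
river: ρ → (-10,25,2)
river: ρ → (2,23,-22)
river: ρ → (-22,21,3)
river: ρ → (3,21,-22)
river: ρ → (-22,23,2)
river: ρ → (2,25,-10)
river: ρ → (-10,15,12)
river: ρ → (12,9,-13)
river: ρ → (-13,17,8)
river: ρ → (8,15,-15)
river: ρ → (-15,15,8)
ρ-cycle length = 14 (tail of 0 descent steps not counted)

14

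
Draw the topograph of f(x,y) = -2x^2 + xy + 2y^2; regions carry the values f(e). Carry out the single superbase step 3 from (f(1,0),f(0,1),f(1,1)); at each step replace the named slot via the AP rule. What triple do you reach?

start (-2,2,1) = (f(1,0),f(0,1),f(1,1))
replace slot 3: 2·((-2)+2) − 1 = -1 → (-2,2,-1)

-2,2,-1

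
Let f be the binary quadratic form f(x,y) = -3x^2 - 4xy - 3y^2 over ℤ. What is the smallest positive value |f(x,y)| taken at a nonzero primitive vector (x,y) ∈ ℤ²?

translate: b→-2 (≡4 mod 6), so (3,4,3)→(3,-2,2)
flip: (3,-2,2)→(2,2,3)
reduced (well bottom): (2,2,3) with a≤c, −a<b≤a
well minimum |f| = |-2| = 2 (negative-definite)

2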